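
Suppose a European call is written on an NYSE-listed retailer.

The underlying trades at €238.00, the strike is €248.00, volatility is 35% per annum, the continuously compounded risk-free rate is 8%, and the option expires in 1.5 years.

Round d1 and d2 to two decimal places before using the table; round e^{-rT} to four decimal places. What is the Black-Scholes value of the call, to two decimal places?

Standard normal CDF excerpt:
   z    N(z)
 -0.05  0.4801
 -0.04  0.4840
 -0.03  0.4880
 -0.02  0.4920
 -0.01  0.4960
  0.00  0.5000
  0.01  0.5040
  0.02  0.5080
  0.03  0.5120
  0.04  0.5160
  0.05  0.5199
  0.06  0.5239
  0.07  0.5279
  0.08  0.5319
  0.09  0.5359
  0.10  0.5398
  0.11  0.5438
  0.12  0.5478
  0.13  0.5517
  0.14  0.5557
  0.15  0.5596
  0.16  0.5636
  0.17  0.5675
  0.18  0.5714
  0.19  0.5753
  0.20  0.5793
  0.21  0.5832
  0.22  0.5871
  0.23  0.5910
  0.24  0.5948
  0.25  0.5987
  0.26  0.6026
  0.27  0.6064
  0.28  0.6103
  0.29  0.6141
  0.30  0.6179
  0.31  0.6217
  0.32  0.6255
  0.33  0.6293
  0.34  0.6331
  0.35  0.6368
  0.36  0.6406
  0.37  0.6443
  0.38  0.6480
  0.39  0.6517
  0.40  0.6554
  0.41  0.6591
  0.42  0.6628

σ√T = 0.35 × 1.2247 = 0.4287
d₁ = [ln(238/248) + (0.08 + 0.35²/2)·1.5] / 0.4287 = [-0.0412 + 0.2119] / 0.4287 = 0.3983 ⇒ 0.40
d₂ = d₁ − σ√T = 0.3983 − 0.4287 = -0.0304 ⇒ -0.03
exp(−rT) = exp(−0.08·1.5) = 0.8869
N(d₁) = N(0.40) = 0.6554;  N(d₂) = N(-0.03) = 0.4880
C = 238·0.6554 − 248·0.8869·0.4880 = 155.9852 − 107.3362 = 48.6490

€48.65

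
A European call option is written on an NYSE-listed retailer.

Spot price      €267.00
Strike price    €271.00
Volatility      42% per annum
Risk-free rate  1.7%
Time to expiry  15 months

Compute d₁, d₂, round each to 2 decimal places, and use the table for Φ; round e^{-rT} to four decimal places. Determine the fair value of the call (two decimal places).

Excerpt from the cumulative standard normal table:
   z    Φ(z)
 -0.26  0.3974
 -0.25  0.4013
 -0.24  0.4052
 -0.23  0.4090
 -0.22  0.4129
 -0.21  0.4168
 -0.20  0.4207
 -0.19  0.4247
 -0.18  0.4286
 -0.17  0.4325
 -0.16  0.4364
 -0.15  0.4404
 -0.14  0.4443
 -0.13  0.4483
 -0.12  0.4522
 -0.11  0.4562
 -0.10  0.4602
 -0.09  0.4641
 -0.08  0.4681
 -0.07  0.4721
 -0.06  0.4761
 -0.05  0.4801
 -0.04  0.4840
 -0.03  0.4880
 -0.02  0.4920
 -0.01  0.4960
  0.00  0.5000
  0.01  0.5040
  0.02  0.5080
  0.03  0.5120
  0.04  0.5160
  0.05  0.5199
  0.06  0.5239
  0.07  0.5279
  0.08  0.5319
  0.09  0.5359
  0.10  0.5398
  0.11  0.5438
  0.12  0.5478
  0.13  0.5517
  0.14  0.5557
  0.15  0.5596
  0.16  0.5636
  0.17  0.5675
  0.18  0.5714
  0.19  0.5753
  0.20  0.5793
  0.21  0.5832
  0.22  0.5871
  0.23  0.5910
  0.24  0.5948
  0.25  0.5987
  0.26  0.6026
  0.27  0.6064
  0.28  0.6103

T = 1.25;  σ√T = 0.4696
d₁ = [ln(267/271) + (0.017 + ½·0.42²)·1.25] / (σ√T) = (-0.0149 + 0.1315) / 0.4696 = 0.2484 ⇒ 0.25
d₂ = 0.2484 − 0.4696 = -0.2212 ⇒ -0.22
e^(−rT) = e^(−0.017·1.25) = 0.9790
C = 267·N(0.25) − 271·0.9790·N(-0.22) = 267·0.5987 − 271·0.9790·0.4129 = 159.8529 − 109.5461 = 50.3068

€50.31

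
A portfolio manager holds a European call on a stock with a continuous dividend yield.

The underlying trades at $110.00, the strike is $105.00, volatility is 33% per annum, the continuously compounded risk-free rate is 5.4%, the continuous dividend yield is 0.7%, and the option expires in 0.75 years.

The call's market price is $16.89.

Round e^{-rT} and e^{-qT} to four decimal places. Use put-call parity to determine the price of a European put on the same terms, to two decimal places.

exp(−qT) = exp(−0.007·0.75) = 0.9948;  exp(−rT) = exp(−0.054·0.75) = 0.9603
Put-call parity: C − P = S·e^(−qT) − K·e^(−rT) = 110·0.9948 − 105·0.9603 = 109.4280 − 100.8315 = 8.5965
P = C − (C − P) = 16.89 − (8.5965) = 8.2935

$8.29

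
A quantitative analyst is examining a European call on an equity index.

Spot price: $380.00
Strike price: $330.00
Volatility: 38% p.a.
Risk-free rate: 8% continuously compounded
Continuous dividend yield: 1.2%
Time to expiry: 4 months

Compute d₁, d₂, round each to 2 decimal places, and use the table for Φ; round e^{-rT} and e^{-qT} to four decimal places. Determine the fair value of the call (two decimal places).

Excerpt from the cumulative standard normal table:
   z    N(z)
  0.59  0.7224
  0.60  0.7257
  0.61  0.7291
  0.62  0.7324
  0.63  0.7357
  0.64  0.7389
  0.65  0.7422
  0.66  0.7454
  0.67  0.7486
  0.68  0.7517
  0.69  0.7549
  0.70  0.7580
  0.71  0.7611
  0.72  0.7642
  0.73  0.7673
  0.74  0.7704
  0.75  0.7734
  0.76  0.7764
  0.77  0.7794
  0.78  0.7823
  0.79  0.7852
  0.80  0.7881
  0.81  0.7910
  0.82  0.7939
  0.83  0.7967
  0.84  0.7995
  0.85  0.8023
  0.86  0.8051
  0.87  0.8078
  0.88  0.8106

T = 0.3333;  σ√T = 0.2194
d₁ = [ln(380/330) + (0.08 − 0.012 + ½·0.38²)·0.3333] / (σ√T) = (0.1411 + 0.0467) / 0.2194 = 0.8561 ≈ 0.86
d₂ = 0.8561 − 0.2194 = 0.6367 ≈ 0.64
exp(−qT) = exp(−0.012·0.3333) = 0.9960;  exp(−rT) = exp(−0.08·0.3333) = 0.9737
N(d₁) = N(0.86) = 0.8051;  N(d₂) = N(0.64) = 0.7389
C = 380·0.9960·0.8051 − 330·0.9737·0.7389 = 304.7142 − 237.4241 = 67.2902

$67.29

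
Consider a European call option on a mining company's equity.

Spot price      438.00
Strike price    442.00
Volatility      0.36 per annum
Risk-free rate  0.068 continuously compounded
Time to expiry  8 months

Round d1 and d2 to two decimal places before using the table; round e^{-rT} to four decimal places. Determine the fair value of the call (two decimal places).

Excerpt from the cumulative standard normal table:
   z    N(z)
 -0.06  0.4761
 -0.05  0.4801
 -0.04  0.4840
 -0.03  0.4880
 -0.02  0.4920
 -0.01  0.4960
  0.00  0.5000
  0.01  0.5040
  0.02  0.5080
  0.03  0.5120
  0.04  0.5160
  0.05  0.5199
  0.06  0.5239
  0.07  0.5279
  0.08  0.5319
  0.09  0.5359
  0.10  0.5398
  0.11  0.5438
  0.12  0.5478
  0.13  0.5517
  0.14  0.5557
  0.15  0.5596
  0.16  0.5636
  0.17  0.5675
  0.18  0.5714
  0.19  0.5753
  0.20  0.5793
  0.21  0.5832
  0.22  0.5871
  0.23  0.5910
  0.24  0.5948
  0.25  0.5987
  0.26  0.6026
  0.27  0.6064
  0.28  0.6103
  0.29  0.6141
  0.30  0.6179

57.77

σ√T = 0.36 × 0.8165 = 0.2939
d₁ = [ln(438/442) + (0.068 + 0.36²/2)·0.6667] / 0.2939 = [-0.0091 + 0.0885] / 0.2939 = 0.2703 ⇒ 0.27
d₂ = d₁ − σ√T = 0.2703 − 0.2939 = -0.0237 ⇒ -0.02
exp(−rT) = exp(−0.068·0.6667) = 0.9557
C = 438·N(0.27) − 442·0.9557·N(-0.02) = 438·0.6064 − 442·0.9557·0.4920 = 265.6032 − 207.8303 = 57.7729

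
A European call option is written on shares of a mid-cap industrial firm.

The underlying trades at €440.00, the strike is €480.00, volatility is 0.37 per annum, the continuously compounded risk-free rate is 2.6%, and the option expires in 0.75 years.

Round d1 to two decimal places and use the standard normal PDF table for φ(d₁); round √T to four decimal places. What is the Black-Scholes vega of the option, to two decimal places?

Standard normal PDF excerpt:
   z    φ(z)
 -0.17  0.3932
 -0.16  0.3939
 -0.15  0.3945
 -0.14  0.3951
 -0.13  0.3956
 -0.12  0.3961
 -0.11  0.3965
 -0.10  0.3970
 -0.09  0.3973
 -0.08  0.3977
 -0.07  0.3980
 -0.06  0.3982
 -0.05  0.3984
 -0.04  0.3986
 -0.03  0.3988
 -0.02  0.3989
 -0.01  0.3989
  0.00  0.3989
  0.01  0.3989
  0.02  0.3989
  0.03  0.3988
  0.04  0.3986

σ√T = 0.37 × 0.8660 = 0.3204
ln(S/K) + (r + σ²/2)T = ln(440/480) + (0.026 + 0.37²/2)·0.75 = -0.0870 + 0.0708 = -0.0162
d₁ = -0.0162 / 0.3204 = -0.0505 ⇒ -0.05
√T = √0.75 = 0.8660
φ(d₁) = φ(-0.05) = 0.3984
vega = S·φ(d₁)·√T = 440·0.3984·0.8660 = 151.8063

151.81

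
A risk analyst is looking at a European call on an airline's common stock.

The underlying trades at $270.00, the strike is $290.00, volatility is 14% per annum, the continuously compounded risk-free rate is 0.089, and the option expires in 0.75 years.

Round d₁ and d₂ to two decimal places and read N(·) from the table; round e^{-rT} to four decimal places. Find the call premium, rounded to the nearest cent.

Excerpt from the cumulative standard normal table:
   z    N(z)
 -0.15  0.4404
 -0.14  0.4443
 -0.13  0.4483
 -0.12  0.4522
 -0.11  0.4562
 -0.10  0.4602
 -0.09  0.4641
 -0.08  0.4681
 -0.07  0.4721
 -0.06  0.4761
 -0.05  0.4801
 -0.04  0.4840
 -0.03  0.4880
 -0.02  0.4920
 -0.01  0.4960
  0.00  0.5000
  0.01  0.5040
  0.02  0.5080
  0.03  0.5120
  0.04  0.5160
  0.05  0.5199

T = 0.75;  σ√T = 0.1212
ln(S/K) + (r + σ²/2)T = ln(270/290) + (0.089 + 0.14²/2)·0.75 = -0.0715 + 0.0741 = 0.0026
d₁ = 0.0026 / 0.1212 = 0.0218 ≈ 0.02
d₂ = d₁ − σ√T = 0.0218 − 0.1212 = -0.0995 ≈ -0.10
e^(−rT) = e^(−0.089·0.75) = 0.9354
N(d₁) = N(0.02) = 0.5080;  N(d₂) = N(-0.10) = 0.4602
C = 270·0.5080 − 290·0.9354·0.4602 = 137.1600 − 124.8366 = 12.3234

$12.32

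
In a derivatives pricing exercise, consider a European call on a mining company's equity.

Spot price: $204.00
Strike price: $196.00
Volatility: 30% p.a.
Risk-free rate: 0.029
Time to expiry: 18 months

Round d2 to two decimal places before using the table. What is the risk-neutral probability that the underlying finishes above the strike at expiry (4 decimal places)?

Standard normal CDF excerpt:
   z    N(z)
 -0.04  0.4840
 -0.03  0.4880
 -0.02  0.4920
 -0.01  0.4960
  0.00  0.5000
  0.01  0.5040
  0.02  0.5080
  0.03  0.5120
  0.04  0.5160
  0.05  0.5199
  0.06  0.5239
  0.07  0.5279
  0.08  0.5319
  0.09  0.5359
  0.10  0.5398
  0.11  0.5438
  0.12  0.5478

0.5160

σ√T = 0.3 × 1.2247 = 0.3674
d₁ = [ln(204/196) + (0.029 + 0.3²/2)·1.5] / 0.3674 = [0.0400 + 0.1110] / 0.3674 = 0.4110 ≈ 0.41
d₂ = d₁ − σ√T = 0.4110 − 0.3674 = 0.0436 ≈ 0.04
Risk-neutral Pr[S_T > K] = N(d₂) = N(0.04) = 0.5160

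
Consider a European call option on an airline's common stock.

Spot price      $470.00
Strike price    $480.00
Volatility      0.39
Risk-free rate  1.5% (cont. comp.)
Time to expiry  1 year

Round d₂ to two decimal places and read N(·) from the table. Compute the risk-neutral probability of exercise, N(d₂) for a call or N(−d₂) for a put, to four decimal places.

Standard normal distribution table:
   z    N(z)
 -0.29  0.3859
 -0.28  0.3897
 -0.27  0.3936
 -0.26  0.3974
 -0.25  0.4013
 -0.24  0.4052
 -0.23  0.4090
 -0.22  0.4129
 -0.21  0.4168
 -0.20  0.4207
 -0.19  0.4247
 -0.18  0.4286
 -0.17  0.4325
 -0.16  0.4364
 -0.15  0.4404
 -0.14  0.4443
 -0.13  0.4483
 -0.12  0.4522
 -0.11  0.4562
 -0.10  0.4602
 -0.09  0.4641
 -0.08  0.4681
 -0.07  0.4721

T = 1;  σ√T = 0.3900
d₁ = [ln(470/480) + (0.015 + ½·0.39²)·1] / (σ√T) = (-0.0211 + 0.0911) / 0.3900 = 0.1795 → 0.18
d₂ = 0.1795 − 0.3900 = -0.2105 → -0.21
Risk-neutral Pr[S_T > K] = N(d₂) = N(-0.21) = 0.4168

0.4168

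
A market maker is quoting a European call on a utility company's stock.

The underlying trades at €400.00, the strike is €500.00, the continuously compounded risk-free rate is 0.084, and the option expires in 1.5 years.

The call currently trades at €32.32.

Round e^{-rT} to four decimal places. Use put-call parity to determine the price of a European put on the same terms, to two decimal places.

€73.12

e^(−rT) = e^(−0.084·1.5) = 0.8816
Put-call parity: C − P = S − K·e^(−rT) = 400 − 500·0.8816 = 400 − 440.8000 = -40.8000
P = C − (C − P) = 32.32 − (-40.8000) = 73.1200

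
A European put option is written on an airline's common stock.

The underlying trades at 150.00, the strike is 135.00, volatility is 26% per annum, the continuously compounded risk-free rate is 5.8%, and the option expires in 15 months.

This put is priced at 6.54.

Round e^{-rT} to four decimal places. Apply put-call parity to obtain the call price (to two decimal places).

30.98

exp(−rT) = exp(−0.058·1.25) = 0.9301
Put-call parity: C − P = S − K·e^(−rT) = 150 − 135·0.9301 = 150 − 125.5635 = 24.4365
C = P + (C − P) = 6.54 + (24.4365) = 30.9765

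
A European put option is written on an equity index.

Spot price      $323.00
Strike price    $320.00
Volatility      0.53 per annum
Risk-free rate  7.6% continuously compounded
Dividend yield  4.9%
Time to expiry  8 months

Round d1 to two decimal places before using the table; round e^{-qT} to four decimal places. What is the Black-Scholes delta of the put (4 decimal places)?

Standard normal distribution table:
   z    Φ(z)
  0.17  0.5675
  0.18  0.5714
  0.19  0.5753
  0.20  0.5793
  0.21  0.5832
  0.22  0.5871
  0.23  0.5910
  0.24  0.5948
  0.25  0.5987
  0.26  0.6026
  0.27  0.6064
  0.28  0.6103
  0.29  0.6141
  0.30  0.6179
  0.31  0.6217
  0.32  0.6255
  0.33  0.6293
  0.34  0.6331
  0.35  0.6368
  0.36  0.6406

-0.3772

σ√T = 0.53 × 0.8165 = 0.4327
d₁ = [ln(323/320) + (0.076 − 0.049 + 0.53²/2)·0.6667] / 0.4327 = [0.0093 + 0.1116] / 0.4327 = 0.2795 ⇒ 0.28
N(d₁) = N(0.28) = 0.6103
Δ_put = e^(−qT)·(N(d₁) − 1) = 0.9679·(0.6103 − 1) = -0.3772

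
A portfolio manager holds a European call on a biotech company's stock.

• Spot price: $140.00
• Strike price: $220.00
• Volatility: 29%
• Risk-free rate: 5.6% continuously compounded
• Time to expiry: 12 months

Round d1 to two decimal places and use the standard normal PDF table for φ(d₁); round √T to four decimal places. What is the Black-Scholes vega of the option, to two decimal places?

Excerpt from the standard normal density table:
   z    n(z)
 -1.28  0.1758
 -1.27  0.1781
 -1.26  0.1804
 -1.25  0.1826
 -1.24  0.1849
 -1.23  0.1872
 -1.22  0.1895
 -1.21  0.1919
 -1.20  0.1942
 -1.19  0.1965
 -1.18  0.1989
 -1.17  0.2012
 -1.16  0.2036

σ√T = 0.29 × 1.0000 = 0.2900
ln(S/K) + (r + σ²/2)T = ln(140/220) + (0.056 + 0.29²/2)·1 = -0.4520 + 0.0980 = -0.3539
d₁ = -0.3539 / 0.2900 = -1.2205 ≈ -1.22
√T = √1 = 1.0000
φ(d₁) = φ(-1.22) = 0.1895
vega = S·φ(d₁)·√T = 140·0.1895·1.0000 = 26.5300

26.53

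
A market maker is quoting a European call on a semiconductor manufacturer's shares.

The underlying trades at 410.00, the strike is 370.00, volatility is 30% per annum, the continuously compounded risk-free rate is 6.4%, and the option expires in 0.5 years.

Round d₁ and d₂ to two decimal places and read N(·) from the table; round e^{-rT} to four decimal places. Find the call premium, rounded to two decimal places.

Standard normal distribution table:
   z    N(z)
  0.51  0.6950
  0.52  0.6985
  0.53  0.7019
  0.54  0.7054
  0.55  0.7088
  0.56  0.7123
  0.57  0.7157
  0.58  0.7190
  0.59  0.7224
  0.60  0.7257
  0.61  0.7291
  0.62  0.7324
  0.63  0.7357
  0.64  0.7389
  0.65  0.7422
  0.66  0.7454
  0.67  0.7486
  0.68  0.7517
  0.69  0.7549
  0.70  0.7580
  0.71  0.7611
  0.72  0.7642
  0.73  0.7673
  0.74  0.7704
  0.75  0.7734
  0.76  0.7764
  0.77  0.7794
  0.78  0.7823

σ√T = 0.3 × 0.7071 = 0.2121
d₁ = [ln(410/370) + (0.064 + 0.3²/2)·0.5] / 0.2121 = [0.1027 + 0.0545] / 0.2121 = 0.7408 ⇒ 0.74
d₂ = d₁ − σ√T = 0.7408 − 0.2121 = 0.5287 ⇒ 0.53
exp(−rT) = exp(−0.064·0.5) = 0.9685
C = 410·N(0.74) − 370·0.9685·N(0.53) = 410·0.7704 − 370·0.9685·0.7019 = 315.8640 − 251.5224 = 64.3416

64.34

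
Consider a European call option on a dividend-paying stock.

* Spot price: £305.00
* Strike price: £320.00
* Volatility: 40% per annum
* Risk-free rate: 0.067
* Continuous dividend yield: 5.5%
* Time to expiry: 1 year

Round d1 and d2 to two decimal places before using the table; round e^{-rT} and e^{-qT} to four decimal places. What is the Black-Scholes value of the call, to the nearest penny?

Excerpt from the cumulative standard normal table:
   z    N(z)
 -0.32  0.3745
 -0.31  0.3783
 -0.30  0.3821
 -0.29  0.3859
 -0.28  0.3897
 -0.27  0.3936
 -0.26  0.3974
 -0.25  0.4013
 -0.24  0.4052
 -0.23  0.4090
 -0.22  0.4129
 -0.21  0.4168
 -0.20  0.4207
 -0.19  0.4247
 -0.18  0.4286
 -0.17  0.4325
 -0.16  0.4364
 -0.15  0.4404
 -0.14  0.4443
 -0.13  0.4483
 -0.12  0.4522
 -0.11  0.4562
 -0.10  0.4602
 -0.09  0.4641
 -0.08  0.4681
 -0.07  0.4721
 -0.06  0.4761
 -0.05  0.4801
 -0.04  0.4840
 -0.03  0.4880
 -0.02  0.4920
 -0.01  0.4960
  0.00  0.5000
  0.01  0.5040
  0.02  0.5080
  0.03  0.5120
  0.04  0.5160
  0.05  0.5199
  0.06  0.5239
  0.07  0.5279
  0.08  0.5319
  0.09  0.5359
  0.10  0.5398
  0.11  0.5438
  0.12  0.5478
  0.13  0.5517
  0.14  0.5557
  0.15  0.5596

£41.50

σ√T = 0.4 × 1.0000 = 0.4000
ln(S/K) + (r − q + σ²/2)T = ln(305/320) + (0.067 − 0.055 + 0.4²/2)·1 = -0.0480 + 0.0920 = 0.0440
d₁ = 0.0440 / 0.4000 = 0.1100 ≈ 0.11
d₂ = d₁ − σ√T = 0.1100 − 0.4000 = -0.2900 ≈ -0.29
e^(−qT) = e^(−0.055·1) = 0.9465;  e^(−rT) = e^(−0.067·1) = 0.9352
N(d₁) = N(0.11) = 0.5438;  N(d₂) = N(-0.29) = 0.3859
C = 305·0.9465·0.5438 − 320·0.9352·0.3859 = 156.9855 − 115.4860 = 41.4996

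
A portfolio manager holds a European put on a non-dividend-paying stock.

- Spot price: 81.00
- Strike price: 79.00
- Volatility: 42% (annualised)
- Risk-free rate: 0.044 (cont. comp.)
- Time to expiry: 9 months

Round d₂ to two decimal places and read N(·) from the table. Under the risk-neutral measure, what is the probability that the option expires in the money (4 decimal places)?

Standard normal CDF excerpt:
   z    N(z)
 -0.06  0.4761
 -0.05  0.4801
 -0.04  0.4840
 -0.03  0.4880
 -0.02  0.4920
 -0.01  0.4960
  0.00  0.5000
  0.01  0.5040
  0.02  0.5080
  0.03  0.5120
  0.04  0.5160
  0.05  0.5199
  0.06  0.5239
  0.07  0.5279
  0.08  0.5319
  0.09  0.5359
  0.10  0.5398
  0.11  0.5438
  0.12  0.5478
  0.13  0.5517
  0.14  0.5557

σ√T = 0.42 × 0.8660 = 0.3637
d₁ = [ln(81/79) + (0.044 + 0.42²/2)·0.75] / 0.3637 = [0.0250 + 0.0991] / 0.3637 = 0.3413 ⇒ 0.34
d₂ = d₁ − σ√T = 0.3413 − 0.3637 = -0.0224 ⇒ -0.02
Risk-neutral Pr[S_T < K] = N(−d₂) = N(0.02) = 0.5080

0.5080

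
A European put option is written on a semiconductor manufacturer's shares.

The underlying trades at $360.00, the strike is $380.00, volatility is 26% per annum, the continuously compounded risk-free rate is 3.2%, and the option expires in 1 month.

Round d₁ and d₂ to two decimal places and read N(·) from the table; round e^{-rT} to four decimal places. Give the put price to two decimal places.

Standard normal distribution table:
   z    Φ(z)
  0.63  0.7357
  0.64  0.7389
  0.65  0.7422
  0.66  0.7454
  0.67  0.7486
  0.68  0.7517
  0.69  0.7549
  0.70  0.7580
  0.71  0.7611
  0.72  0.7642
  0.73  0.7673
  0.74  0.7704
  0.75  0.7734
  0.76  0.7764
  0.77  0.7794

T = 0.08333;  σ√T = 0.0751
d₁ = [ln(360/380) + (0.032 + 0.26²/2)·0.08333] / 0.0751 = [-0.0541 + 0.0055] / 0.0751 = -0.6473 which rounds to -0.65
d₂ = d₁ − σ√T = -0.6473 − 0.0751 = -0.7224 which rounds to -0.72
e^(−rT) = e^(−0.032·0.08333) = 0.9973
N(−d₂) = N(0.72) = 0.7642;  N(−d₁) = N(0.65) = 0.7422
P = 380·0.9973·0.7642 − 360·0.7422 = 289.6119 − 267.1920 = 22.4199

$22.42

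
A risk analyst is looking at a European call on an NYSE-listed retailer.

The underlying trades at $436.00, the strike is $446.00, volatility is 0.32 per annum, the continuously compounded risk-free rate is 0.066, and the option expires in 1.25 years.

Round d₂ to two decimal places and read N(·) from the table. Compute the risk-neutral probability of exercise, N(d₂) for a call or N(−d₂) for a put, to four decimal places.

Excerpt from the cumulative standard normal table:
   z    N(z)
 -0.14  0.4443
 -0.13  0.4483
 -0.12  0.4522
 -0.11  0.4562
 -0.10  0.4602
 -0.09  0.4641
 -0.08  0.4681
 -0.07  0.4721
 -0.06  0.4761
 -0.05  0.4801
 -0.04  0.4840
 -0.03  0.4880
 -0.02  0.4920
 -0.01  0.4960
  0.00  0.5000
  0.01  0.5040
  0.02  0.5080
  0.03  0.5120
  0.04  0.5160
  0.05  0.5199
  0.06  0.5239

0.4960

σ√T = 0.32·√1.25 = 0.3578
d₁ = [ln(436/446) + (0.066 + 0.32²/2)·1.25] / 0.3578 = [-0.0227 + 0.1465] / 0.3578 = 0.3461 ⇒ 0.35
d₂ = d₁ − σ√T = 0.3461 − 0.3578 = -0.0117 ⇒ -0.01
Pr(exercise) under Q = N(d₂) = 0.4960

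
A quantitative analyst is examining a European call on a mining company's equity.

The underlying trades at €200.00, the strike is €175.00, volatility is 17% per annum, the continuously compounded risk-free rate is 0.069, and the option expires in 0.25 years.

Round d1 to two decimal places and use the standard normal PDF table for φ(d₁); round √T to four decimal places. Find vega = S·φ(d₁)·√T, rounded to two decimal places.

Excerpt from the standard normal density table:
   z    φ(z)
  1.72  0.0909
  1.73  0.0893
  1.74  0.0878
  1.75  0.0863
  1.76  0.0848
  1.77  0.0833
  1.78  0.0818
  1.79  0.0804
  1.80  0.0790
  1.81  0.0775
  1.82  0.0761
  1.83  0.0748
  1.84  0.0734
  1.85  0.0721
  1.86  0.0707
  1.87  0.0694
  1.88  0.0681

σ√T = 0.17·√0.25 = 0.0850
ln(S/K) + (r + σ²/2)T = ln(200/175) + (0.069 + 0.17²/2)·0.25 = 0.1335 + 0.0209 = 0.1544
d₁ = 0.1544 / 0.0850 = 1.8164 → 1.82
√T = √0.25 = 0.5000
φ(d₁) = φ(1.82) = 0.0761
vega = S·φ(d₁)·√T = 200·0.0761·0.5000 = 7.6100

7.61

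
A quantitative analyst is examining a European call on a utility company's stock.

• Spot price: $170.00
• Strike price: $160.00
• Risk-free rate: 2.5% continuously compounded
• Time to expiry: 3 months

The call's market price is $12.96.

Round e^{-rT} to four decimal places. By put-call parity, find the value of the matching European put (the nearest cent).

$1.97

exp(−rT) = exp(−0.025·0.25) = 0.9938
Put-call parity: C − P = S − K·e^(−rT) = 170 − 160·0.9938 = 170 − 159.0080 = 10.9920
P = C − (C − P) = 12.96 − (10.9920) = 1.9680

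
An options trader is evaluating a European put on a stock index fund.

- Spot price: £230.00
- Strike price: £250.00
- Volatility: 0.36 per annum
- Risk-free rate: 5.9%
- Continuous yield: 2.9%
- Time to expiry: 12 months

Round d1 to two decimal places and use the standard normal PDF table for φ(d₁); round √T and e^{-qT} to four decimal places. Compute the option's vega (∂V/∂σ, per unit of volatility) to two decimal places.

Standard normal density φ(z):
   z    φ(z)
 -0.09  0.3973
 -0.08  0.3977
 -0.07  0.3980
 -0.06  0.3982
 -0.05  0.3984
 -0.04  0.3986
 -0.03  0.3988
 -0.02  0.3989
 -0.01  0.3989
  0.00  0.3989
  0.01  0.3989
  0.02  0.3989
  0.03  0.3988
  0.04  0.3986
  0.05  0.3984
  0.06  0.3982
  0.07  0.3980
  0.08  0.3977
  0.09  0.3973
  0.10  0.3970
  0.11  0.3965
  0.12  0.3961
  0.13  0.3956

T = 1;  σ√T = 0.3600
d₁ = [ln(230/250) + (0.059 − 0.029 + 0.36²/2)·1] / 0.3600 = [-0.0834 + 0.0948] / 0.3600 = 0.0317 ≈ 0.03
√T = √1 = 1.0000
φ(d₁) = φ(0.03) = 0.3988
exp(−qT) = exp(−0.029·1) = 0.9714
vega = S·exp(−qT)·φ(d₁)·√T = 230·0.9714·0.3988·1.0000 = 89.1007

89.10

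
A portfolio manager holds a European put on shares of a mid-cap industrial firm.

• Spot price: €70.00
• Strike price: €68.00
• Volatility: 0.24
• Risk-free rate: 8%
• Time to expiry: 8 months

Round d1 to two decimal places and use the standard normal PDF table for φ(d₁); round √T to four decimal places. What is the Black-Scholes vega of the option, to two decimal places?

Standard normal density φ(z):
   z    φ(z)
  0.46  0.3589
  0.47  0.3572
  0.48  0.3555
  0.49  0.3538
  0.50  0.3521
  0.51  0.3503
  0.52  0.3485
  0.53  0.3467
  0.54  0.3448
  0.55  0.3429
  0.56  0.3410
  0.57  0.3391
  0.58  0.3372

19.92

σ√T = 0.24 × 0.8165 = 0.1960
d₁ = [ln(70/68) + (0.08 + ½·0.24²)·0.6667] / (σ√T) = (0.0290 + 0.0725) / 0.1960 = 0.5181 which rounds to 0.52
√T = √0.6667 = 0.8165
φ(d₁) = φ(0.52) = 0.3485
vega = S·φ(d₁)·√T = 70·0.3485·0.8165 = 19.9185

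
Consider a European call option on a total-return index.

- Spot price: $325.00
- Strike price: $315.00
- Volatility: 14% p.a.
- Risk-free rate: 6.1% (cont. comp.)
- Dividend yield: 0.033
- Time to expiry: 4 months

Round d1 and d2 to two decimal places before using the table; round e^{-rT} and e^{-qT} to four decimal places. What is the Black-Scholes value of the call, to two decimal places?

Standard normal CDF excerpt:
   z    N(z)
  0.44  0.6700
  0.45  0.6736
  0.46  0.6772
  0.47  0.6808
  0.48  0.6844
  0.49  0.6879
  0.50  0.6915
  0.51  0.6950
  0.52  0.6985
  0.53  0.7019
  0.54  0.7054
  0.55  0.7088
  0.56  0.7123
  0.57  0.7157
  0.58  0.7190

$17.73

T = 0.3333;  σ√T = 0.0808
d₁ = [ln(325/315) + (0.061 − 0.033 + 0.14²/2)·0.3333] / 0.0808 = [0.0313 + 0.0126] / 0.0808 = 0.5425 → 0.54
d₂ = d₁ − σ√T = 0.5425 − 0.0808 = 0.4617 → 0.46
exp(−qT) = exp(−0.033·0.3333) = 0.9891;  exp(−rT) = exp(−0.061·0.3333) = 0.9799
C = 325·0.9891·N(0.54) − 315·0.9799·N(0.46) = 325·0.9891·0.7054 − 315·0.9799·0.6772 = 226.7561 − 209.0303 = 17.7258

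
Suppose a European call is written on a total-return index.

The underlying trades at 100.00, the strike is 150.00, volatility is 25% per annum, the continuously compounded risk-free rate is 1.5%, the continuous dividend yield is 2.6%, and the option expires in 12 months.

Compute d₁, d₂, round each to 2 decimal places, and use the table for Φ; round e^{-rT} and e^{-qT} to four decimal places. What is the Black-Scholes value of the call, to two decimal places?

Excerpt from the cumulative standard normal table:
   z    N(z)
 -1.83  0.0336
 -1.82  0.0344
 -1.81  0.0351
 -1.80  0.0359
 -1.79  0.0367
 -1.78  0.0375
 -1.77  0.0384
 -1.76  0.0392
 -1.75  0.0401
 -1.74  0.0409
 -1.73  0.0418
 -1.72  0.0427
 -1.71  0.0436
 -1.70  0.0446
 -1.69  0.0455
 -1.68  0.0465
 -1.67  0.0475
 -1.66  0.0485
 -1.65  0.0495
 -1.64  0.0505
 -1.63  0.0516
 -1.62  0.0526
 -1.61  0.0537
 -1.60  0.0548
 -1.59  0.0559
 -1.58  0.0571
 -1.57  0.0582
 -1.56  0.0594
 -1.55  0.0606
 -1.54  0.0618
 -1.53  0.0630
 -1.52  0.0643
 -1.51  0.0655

T = 1;  σ√T = 0.2500
d₁ = [ln(100/150) + (0.015 − 0.026 + 0.25²/2)·1] / 0.2500 = [-0.4055 + 0.0203] / 0.2500 = -1.5409 ⇒ -1.54
d₂ = d₁ − σ√T = -1.5409 − 0.2500 = -1.7909 ⇒ -1.79
exp(−qT) = exp(−0.026·1) = 0.9743;  exp(−rT) = exp(−0.015·1) = 0.9851
C = 100·0.9743·N(-1.54) − 150·0.9851·N(-1.79) = 100·0.9743·0.0618 − 150·0.9851·0.0367 = 6.0212 − 5.4230 = 0.5982

0.60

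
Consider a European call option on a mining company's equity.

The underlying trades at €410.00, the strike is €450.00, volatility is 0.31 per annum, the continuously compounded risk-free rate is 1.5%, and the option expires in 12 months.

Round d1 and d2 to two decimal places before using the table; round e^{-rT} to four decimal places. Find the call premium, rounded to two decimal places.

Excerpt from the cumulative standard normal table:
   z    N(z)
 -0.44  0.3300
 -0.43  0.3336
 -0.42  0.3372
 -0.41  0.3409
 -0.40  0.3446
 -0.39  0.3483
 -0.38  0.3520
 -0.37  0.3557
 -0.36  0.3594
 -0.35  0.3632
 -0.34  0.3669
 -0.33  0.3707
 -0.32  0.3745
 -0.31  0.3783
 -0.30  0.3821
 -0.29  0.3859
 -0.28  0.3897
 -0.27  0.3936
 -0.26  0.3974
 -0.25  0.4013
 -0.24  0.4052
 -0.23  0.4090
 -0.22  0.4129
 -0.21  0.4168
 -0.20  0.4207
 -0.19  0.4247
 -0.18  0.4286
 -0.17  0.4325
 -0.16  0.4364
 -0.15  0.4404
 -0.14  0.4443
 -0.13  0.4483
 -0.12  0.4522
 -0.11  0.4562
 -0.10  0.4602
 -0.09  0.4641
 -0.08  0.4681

σ√T = 0.31 × 1.0000 = 0.3100
d₁ = [ln(410/450) + (0.015 + ½·0.31²)·1] / (σ√T) = (-0.0931 + 0.0630) / 0.3100 = -0.0969 → -0.10
d₂ = -0.0969 − 0.3100 = -0.4069 → -0.41
exp(−rT) = exp(−0.015·1) = 0.9851
C = 410·N(-0.10) − 450·0.9851·N(-0.41) = 410·0.4602 − 450·0.9851·0.3409 = 188.6820 − 151.1193 = 37.5627

€37.56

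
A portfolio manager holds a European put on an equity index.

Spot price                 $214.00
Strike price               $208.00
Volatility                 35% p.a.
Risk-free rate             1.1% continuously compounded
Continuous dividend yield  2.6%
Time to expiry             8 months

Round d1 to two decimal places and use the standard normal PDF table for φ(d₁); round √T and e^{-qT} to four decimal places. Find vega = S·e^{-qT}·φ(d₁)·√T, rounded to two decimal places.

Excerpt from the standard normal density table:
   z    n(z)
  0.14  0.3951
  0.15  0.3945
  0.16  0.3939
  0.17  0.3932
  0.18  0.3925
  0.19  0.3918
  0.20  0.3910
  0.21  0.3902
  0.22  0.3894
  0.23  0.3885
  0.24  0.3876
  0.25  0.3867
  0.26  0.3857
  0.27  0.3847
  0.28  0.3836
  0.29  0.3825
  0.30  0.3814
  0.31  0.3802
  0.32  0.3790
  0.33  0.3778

67.01

T = 0.6667;  σ√T = 0.2858
d₁ = [ln(214/208) + (0.011 − 0.026 + 0.35²/2)·0.6667] / 0.2858 = [0.0284 + 0.0308] / 0.2858 = 0.2074 which rounds to 0.21
√T = √0.6667 = 0.8165
φ(d₁) = φ(0.21) = 0.3902
e^(−qT) = e^(−0.026·0.6667) = 0.9828
vega = S·e^(−qT)·φ(d₁)·√T = 214·0.9828·0.3902·0.8165 = 67.0073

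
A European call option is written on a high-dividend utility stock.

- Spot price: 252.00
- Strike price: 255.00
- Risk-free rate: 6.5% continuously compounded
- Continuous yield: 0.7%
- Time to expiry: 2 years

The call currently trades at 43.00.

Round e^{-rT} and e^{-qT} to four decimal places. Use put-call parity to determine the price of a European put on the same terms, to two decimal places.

e^(−qT) = e^(−0.007·2) = 0.9861;  e^(−rT) = e^(−0.065·2) = 0.8781
Put-call parity: C − P = S·e^(−qT) − K·e^(−rT) = 252·0.9861 − 255·0.8781 = 248.4972 − 223.9155 = 24.5817
P = C − (C − P) = 43.00 − (24.5817) = 18.4183

18.42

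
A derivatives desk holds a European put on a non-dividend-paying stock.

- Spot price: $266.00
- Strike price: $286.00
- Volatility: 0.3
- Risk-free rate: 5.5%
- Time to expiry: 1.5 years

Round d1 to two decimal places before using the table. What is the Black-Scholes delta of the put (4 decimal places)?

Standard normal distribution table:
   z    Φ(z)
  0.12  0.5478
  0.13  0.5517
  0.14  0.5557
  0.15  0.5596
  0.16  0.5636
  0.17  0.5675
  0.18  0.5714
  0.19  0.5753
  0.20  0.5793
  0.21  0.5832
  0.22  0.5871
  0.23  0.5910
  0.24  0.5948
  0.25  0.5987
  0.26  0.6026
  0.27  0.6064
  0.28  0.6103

σ√T = 0.3·√1.5 = 0.3674
d₁ = [ln(266/286) + (0.055 + ½·0.3²)·1.5] / (σ√T) = (-0.0725 + 0.1500) / 0.3674 = 0.2109 ⇒ 0.21
N(d₁) = N(0.21) = 0.5832
Δ_put = N(d₁) − 1 = 0.5832 − 1 = -0.4168

-0.4168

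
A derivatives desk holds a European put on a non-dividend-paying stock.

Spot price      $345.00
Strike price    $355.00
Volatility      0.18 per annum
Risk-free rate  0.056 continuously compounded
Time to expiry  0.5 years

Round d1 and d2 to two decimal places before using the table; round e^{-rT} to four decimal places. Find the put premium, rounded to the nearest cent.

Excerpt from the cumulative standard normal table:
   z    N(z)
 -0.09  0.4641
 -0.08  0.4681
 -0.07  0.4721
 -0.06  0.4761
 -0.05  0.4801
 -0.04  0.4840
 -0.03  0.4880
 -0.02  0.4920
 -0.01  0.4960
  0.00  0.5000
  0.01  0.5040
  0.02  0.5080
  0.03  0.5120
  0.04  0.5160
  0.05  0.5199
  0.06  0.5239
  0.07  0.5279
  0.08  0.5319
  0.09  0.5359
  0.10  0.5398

$17.98

σ√T = 0.18 × 0.7071 = 0.1273
d₁ = [ln(345/355) + (0.056 + 0.18²/2)·0.5] / 0.1273 = [-0.0286 + 0.0361] / 0.1273 = 0.0591 → 0.06
d₂ = d₁ − σ√T = 0.0591 − 0.1273 = -0.0681 → -0.07
e^(−rT) = e^(−0.056·0.5) = 0.9724
P = 355·0.9724·N(0.07) − 345·N(-0.06) = 355·0.9724·0.5279 − 345·0.4761 = 182.2321 − 164.2545 = 17.9776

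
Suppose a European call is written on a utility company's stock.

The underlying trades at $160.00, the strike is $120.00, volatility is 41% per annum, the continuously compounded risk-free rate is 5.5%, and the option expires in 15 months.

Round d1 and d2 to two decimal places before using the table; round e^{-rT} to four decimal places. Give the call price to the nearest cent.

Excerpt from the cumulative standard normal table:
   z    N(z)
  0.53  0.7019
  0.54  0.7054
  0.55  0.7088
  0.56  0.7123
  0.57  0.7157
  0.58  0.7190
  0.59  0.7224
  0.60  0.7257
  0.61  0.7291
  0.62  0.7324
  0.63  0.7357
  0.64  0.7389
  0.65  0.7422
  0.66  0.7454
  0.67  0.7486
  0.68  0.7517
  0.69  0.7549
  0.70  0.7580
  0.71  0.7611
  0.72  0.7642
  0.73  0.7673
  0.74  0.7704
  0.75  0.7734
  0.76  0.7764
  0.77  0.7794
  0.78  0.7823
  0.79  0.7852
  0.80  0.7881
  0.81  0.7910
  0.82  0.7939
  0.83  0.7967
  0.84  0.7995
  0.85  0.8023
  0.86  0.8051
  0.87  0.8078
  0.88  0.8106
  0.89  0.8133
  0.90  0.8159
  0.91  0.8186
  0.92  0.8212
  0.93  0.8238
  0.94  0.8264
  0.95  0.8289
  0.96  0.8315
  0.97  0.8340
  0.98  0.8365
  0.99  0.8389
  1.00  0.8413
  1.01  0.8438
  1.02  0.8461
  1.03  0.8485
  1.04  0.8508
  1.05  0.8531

T = 1.25;  σ√T = 0.4584
ln(S/K) + (r + σ²/2)T = ln(160/120) + (0.055 + 0.41²/2)·1.25 = 0.2877 + 0.1738 = 0.4615
d₁ = 0.4615 / 0.4584 = 1.0068 ≈ 1.01
d₂ = d₁ − σ√T = 1.0068 − 0.4584 = 0.5484 ≈ 0.55
exp(−rT) = exp(−0.055·1.25) = 0.9336
C = 160·N(1.01) − 120·0.9336·N(0.55) = 160·0.8438 − 120·0.9336·0.7088 = 135.0080 − 79.4083 = 55.5997

$55.60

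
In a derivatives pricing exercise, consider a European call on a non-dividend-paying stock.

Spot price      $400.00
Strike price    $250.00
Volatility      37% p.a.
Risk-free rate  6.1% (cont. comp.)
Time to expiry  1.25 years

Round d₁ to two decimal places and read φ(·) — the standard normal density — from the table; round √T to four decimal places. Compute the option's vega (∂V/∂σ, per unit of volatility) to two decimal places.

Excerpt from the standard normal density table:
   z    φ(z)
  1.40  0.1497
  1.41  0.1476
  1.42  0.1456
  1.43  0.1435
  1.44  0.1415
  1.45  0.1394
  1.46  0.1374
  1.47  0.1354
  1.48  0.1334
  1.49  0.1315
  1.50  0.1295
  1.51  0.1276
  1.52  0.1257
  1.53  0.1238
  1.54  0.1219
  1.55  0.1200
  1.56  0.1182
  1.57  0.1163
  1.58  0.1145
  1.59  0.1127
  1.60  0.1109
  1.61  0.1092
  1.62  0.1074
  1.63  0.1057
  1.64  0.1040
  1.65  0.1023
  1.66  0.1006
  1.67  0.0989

55.36

T = 1.25;  σ√T = 0.4137
d₁ = [ln(400/250) + (0.061 + ½·0.37²)·1.25] / (σ√T) = (0.4700 + 0.1618) / 0.4137 = 1.5273 → 1.53
√T = √1.25 = 1.1180
φ(d₁) = φ(1.53) = 0.1238
vega = S·φ(d₁)·√T = 400·0.1238·1.1180 = 55.3634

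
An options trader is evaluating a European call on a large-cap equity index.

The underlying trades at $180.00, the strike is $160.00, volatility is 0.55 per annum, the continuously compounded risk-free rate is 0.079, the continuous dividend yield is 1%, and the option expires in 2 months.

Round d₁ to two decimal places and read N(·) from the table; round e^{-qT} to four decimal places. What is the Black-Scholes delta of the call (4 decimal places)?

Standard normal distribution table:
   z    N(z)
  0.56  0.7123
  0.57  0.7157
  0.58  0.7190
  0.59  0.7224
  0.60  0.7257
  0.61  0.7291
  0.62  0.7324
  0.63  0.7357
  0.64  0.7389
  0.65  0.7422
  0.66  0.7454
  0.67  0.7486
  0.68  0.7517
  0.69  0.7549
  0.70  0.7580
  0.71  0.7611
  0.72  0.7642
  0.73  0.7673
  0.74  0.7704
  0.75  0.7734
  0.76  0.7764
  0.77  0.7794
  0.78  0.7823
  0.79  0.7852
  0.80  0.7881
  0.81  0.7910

T = 0.1667;  σ√T = 0.2245
d₁ = [ln(180/160) + (0.079 − 0.01 + 0.55²/2)·0.1667] / 0.2245 = [0.1178 + 0.0367] / 0.2245 = 0.6880 ≈ 0.69
N(d₁) = N(0.69) = 0.7549
Δ_call = e^(−qT)·N(d₁) = 0.9983·0.7549 = 0.7536

0.7536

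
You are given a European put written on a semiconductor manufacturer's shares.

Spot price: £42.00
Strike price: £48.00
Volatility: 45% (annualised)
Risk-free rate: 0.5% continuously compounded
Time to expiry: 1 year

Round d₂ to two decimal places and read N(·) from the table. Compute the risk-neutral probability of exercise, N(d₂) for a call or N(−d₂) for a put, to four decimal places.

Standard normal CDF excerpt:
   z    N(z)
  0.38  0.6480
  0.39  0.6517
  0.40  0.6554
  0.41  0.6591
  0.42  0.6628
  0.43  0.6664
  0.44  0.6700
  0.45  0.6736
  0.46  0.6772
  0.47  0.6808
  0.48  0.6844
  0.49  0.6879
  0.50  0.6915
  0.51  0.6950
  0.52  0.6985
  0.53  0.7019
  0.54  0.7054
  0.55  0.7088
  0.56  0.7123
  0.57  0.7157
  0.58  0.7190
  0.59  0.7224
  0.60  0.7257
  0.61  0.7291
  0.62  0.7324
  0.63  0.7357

σ√T = 0.45·√1 = 0.4500
d₁ = [ln(42/48) + (0.005 + ½·0.45²)·1] / (σ√T) = (-0.1335 + 0.1063) / 0.4500 = -0.0606 → -0.06
d₂ = -0.0606 − 0.4500 = -0.5106 → -0.51
Pr(exercise) under Q = N(−d₂) = N(0.51) = 0.6950

0.6950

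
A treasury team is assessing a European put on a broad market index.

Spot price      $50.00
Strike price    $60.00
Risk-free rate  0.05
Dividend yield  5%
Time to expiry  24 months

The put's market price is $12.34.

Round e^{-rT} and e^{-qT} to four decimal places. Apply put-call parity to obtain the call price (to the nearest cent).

$3.29

e^(−qT) = e^(−0.05·2) = 0.9048;  e^(−rT) = e^(−0.05·2) = 0.9048
Put-call parity: C − P = S·e^(−qT) − K·e^(−rT) = 50·0.9048 − 60·0.9048 = 45.2400 − 54.2880 = -9.0480
C = P + (C − P) = 12.34 + (-9.0480) = 3.2920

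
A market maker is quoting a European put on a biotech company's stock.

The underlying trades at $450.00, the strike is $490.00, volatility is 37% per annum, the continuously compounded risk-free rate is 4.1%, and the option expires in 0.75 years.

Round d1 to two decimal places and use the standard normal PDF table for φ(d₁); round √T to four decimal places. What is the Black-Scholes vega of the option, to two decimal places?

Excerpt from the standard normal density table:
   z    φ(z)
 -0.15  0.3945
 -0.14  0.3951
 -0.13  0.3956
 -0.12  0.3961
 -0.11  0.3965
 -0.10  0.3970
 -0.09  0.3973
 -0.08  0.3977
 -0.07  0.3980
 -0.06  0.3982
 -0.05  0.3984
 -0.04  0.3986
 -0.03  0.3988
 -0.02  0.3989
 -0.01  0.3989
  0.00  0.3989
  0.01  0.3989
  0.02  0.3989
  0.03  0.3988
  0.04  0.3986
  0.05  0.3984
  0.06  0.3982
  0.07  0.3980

T = 0.75;  σ√T = 0.3204
d₁ = [ln(450/490) + (0.041 + 0.37²/2)·0.75] / 0.3204 = [-0.0852 + 0.0821] / 0.3204 = -0.0096 which rounds to -0.01
√T = √0.75 = 0.8660
φ(d₁) = φ(-0.01) = 0.3989
vega = S·φ(d₁)·√T = 450·0.3989·0.8660 = 155.4513
(The call has the same vega.)

155.45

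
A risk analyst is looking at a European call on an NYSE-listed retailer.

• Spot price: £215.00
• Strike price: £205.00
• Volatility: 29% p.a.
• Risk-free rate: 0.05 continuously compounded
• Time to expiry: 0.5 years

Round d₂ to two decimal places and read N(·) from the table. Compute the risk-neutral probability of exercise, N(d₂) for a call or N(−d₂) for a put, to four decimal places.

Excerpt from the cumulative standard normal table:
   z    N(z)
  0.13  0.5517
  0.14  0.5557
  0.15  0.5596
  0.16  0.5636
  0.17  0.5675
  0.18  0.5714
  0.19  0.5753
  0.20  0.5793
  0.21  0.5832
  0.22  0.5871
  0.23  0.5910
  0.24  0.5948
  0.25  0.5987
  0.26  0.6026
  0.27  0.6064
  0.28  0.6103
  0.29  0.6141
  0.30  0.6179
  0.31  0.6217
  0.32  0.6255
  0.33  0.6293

T = 0.5;  σ√T = 0.2051
d₁ = [ln(215/205) + (0.05 + ½·0.29²)·0.5] / (σ√T) = (0.0476 + 0.0460) / 0.2051 = 0.4567 → 0.46
d₂ = 0.4567 − 0.2051 = 0.2516 → 0.25
Pr(exercise) under Q = N(d₂) = 0.5987

0.5987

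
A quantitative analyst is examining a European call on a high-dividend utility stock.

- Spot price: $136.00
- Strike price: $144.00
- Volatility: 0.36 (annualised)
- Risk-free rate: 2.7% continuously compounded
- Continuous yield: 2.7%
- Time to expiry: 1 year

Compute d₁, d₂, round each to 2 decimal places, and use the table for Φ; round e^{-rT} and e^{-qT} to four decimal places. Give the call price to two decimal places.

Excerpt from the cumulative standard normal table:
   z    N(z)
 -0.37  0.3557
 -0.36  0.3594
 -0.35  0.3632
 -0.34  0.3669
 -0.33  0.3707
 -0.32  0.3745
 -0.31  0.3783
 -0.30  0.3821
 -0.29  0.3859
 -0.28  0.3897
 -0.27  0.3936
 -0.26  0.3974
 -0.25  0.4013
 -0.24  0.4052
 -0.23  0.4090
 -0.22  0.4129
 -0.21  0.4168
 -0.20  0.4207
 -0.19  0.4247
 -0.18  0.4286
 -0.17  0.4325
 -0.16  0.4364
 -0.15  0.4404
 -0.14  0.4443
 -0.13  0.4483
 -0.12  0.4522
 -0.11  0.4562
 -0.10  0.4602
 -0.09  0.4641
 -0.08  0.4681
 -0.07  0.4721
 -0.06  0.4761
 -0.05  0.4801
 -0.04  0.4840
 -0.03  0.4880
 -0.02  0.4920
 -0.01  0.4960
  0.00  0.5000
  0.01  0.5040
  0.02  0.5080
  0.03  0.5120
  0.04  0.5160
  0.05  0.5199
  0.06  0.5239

T = 1;  σ√T = 0.3600
d₁ = [ln(136/144) + (0.027 − 0.027 + 0.36²/2)·1] / 0.3600 = [-0.0572 + 0.0648] / 0.3600 = 0.0212 which rounds to 0.02
d₂ = d₁ − σ√T = 0.0212 − 0.3600 = -0.3388 which rounds to -0.34
exp(−qT) = exp(−0.027·1) = 0.9734;  exp(−rT) = exp(−0.027·1) = 0.9734
C = 136·0.9734·N(0.02) − 144·0.9734·N(-0.34) = 136·0.9734·0.5080 − 144·0.9734·0.3669 = 67.2503 − 51.4282 = 15.8220

$15.82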